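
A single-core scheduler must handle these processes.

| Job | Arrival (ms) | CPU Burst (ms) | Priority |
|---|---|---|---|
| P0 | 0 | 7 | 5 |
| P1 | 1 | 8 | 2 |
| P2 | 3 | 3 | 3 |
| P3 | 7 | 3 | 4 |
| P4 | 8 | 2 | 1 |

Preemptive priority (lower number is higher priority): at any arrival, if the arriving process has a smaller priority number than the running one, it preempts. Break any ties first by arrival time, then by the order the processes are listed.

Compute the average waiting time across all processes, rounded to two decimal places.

Schedule: | P0 0-1 | P1 1-8 | P4 8-10 | P1 10-11 | P2 11-14 | P3 14-17 | P0 17-23 |
Completion: P0=23  P1=11  P2=14  P3=17  P4=10
Turnaround (C−A): P0=23  P1=10  P2=11  P3=10  P4=2
Waiting times: P0=16, P1=2, P2=8, P3=7, P4=0
Average waiting = (16+2+8+7+0) / 5 = 33/5 = 6.60

6.60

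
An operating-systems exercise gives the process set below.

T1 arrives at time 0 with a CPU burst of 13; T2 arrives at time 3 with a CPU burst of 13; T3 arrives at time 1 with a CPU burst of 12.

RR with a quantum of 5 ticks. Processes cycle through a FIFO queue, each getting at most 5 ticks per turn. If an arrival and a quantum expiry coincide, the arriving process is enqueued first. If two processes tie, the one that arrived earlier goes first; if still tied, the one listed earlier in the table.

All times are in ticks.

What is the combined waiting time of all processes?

64

Timeline: | T1 0-5 | T3 5-10 | T2 10-15 | T1 15-20 | T3 20-25 | T2 25-30 | T1 30-33 | T3 33-35 | T2 35-38 |
Completion: T1=33  T2=38  T3=35
Turnaround (C−A): T1=33  T2=35  T3=34
Waiting = turnaround − burst: T1=20, T2=22, T3=22
Total waiting = 20 + 22 + 22 = 64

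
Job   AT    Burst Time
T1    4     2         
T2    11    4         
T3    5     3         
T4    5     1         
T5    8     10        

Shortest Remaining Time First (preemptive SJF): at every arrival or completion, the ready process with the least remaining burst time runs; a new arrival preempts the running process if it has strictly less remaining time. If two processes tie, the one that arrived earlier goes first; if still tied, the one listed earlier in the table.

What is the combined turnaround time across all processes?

29

Gantt: | idle 0-4 | T1 4-6 | T4 6-7 | T3 7-10 | T5 10-11 | T2 11-15 | T5 15-24 |
Completion: T1=6  T2=15  T3=10  T4=7  T5=24
Turnaround (C−A): T1=2  T2=4  T3=5  T4=2  T5=16
Turnaround = completion − arrival: T1=2, T2=4, T3=5, T4=2, T5=16
Total turnaround = 2 + 4 + 5 + 2 + 16 = 29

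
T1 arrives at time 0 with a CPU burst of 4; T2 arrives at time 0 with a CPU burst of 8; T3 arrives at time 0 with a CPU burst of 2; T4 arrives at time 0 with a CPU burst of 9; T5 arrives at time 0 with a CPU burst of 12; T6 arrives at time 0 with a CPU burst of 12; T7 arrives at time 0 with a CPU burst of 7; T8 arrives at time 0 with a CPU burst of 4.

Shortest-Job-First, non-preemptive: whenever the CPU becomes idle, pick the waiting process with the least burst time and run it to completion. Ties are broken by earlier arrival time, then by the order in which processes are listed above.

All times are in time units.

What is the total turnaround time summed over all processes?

Gantt: | T3 0-2 | T1 2-6 | T8 6-10 | T7 10-17 | T2 17-25 | T4 25-34 | T5 34-46 | T6 46-58 |
Completion: T1=6  T2=25  T3=2  T4=34  T5=46  T6=58  T7=17  T8=10
Turnaround (C−A): T1=6  T2=25  T3=2  T4=34  T5=46  T6=58  T7=17  T8=10
Turnaround = completion − arrival: T1=6, T2=25, T3=2, T4=34, T5=46, T6=58, T7=17, T8=10
Total turnaround = 6 + 25 + 2 + 34 + 46 + 58 + 17 + 10 = 198

198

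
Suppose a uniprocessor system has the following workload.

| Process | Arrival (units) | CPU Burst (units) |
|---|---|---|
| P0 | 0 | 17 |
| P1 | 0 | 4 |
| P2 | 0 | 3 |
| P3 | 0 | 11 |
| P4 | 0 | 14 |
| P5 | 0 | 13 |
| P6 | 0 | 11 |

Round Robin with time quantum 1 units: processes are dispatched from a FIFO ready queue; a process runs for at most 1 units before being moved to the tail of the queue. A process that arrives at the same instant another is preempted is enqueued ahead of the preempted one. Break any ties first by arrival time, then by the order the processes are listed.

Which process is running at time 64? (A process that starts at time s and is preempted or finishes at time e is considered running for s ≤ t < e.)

Timeline: | P0 0-1 | P1 1-2 | P2 2-3 | P3 3-4 | P4 4-5 | P5 5-6 | P6 6-7 | P0 7-8 | P1 8-9 | P2 9-10 | P3 10-11 | P4 11-12 | P5 12-13 | P6 13-14 | P0 14-15 | P1 15-16 | P2 16-17 | P3 17-18 | P4 18-19 | P5 19-20 | P6 20-21 | P0 21-22 | P1 22-23 | P3 23-24 | P4 24-25 | P5 25-26 | P6 26-27 | P0 27-28 | P3 28-29 | P4 29-30 | P5 30-31 | P6 31-32 | P0 32-33 | P3 33-34 | P4 34-35 | P5 35-36 | P6 36-37 | P0 37-38 | P3 38-39 | P4 39-40 | P5 40-41 | P6 41-42 | P0 42-43 | P3 43-44 | P4 44-45 | P5 45-46 | P6 46-47 | P0 47-48 | P3 48-49 | P4 49-50 | P5 50-51 | P6 51-52 | P0 52-53 | P3 53-54 | P4 54-55 | P5 55-56 | P6 56-57 | P0 57-58 | P3 58-59 | P4 59-60 | P5 60-61 | P6 61-62 | P0 62-63 | P4 63-64 | P5 64-65 | P0 65-66 | P4 66-67 | P5 67-68 | P0 68-69 | P4 69-70 | P0 70-73 |
Completion: P0=73  P1=23  P2=17  P3=59  P4=70  P5=68  P6=62
Turnaround (C−A): P0=73  P1=23  P2=17  P3=59  P4=70  P5=68  P6=62

P5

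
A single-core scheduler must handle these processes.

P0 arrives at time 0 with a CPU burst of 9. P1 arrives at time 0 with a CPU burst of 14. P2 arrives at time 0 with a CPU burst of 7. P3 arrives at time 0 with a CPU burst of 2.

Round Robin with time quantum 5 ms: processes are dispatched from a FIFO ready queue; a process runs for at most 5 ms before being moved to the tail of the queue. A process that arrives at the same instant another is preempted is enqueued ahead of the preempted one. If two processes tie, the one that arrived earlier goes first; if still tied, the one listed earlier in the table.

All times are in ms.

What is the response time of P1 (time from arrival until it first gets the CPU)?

5

Gantt: | P0 0-5 | P1 5-10 | P2 10-15 | P3 15-17 | P0 17-21 | P1 21-26 | P2 26-28 | P1 28-32 |
Completion: P0=21  P1=32  P2=28  P3=17
Turnaround (C−A): P0=21  P1=32  P2=28  P3=17
Response(P1) = first start − arrival = 5 − 0 = 5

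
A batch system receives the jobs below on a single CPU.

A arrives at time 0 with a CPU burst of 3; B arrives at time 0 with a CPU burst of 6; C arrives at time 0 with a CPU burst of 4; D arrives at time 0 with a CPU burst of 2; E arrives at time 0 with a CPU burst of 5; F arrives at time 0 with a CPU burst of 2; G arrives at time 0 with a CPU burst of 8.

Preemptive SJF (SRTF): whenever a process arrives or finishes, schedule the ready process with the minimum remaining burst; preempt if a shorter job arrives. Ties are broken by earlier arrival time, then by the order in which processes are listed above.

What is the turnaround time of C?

Gantt: | D 0-2 | F 2-4 | A 4-7 | C 7-11 | E 11-16 | B 16-22 | G 22-30 |
Completion: A=7  B=22  C=11  D=2  E=16  F=4  G=30
Turnaround (C−A): A=7  B=22  C=11  D=2  E=16  F=4  G=30
Turnaround(C) = completion − arrival = 11 − 0 = 11

11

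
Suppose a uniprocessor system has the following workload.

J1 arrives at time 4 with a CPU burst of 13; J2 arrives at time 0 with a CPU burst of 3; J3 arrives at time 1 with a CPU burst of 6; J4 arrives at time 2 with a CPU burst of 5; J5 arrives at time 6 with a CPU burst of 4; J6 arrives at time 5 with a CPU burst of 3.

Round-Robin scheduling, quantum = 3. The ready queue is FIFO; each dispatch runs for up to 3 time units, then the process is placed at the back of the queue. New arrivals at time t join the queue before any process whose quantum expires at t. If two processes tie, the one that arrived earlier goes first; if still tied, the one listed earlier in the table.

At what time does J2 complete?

3

Gantt: | J2 0-3 | J3 3-6 | J4 6-9 | J1 9-12 | J6 12-15 | J5 15-18 | J3 18-21 | J4 21-23 | J1 23-26 | J5 26-27 | J1 27-34 |
Completion: J1=34  J2=3  J3=21  J4=23  J5=27  J6=15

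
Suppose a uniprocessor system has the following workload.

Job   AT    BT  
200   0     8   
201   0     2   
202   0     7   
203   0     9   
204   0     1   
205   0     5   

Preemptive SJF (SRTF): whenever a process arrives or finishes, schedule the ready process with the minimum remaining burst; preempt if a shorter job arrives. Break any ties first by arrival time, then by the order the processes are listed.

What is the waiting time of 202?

Schedule: | 204 0-1 | 201 1-3 | 205 3-8 | 202 8-15 | 200 15-23 | 203 23-32 |
Completion: 200=23  201=3  202=15  203=32  204=1  205=8
Turnaround (C−A): 200=23  201=3  202=15  203=32  204=1  205=8
Waiting(202) = turnaround − burst = 15 − 7 = 8

8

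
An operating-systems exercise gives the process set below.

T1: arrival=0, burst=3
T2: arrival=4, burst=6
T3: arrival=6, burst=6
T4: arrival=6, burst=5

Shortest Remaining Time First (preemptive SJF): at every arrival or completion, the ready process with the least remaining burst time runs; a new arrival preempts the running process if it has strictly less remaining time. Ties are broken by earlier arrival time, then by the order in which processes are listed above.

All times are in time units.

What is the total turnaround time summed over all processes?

33

Schedule: | T1 0-3 | idle 3-4 | T2 4-10 | T4 10-15 | T3 15-21 |
Completion: T1=3  T2=10  T3=21  T4=15
Turnaround (C−A): T1=3  T2=6  T3=15  T4=9
Turnaround = completion − arrival: T1=3, T2=6, T3=15, T4=9
Total turnaround = 3 + 6 + 15 + 9 = 33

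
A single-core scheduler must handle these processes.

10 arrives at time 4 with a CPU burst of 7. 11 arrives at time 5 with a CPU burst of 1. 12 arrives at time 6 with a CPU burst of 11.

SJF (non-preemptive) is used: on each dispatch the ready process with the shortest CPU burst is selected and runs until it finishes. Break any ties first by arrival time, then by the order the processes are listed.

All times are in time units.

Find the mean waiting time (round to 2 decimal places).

Gantt: | idle 0-4 | 10 4-11 | 11 11-12 | 12 12-23 |
Completion: 10=11  11=12  12=23
Turnaround (C−A): 10=7  11=7  12=17
Waiting times: 10=0, 11=6, 12=6
Average waiting = (0+6+6) / 3 = 12/3 = 4.00

4.00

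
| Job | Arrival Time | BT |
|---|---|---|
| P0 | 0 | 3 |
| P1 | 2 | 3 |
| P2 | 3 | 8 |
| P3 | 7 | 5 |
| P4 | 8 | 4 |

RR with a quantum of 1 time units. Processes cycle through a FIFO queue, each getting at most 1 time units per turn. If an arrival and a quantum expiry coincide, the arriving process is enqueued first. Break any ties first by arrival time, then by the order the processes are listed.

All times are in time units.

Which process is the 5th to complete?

P2

Schedule: | P0 0-2 | P1 2-3 | P0 3-4 | P2 4-5 | P1 5-6 | P2 6-7 | P1 7-8 | P3 8-9 | P2 9-10 | P4 10-11 | P3 11-12 | P2 12-13 | P4 13-14 | P3 14-15 | P2 15-16 | P4 16-17 | P3 17-18 | P2 18-19 | P4 19-20 | P3 20-21 | P2 21-23 |
Completion: P0=4  P1=8  P2=23  P3=21  P4=20
Turnaround (C−A): P0=4  P1=6  P2=20  P3=14  P4=12
Finish order: P0 → P1 → P4 → P3 → P2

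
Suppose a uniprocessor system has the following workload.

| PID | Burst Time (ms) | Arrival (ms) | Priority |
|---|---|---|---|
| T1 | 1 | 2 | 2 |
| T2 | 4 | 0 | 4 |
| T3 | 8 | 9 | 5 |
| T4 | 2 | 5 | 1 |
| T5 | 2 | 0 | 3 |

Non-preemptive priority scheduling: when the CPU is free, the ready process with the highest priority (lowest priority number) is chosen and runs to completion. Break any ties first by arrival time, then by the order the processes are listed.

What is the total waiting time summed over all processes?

5

Gantt: | T5 0-2 | T1 2-3 | T2 3-7 | T4 7-9 | T3 9-17 |
Completion: T1=3  T2=7  T3=17  T4=9  T5=2
Turnaround (C−A): T1=1  T2=7  T3=8  T4=4  T5=2
Waiting = turnaround − burst: T1=0, T2=3, T3=0, T4=2, T5=0
Total waiting = 0 + 3 + 0 + 2 + 0 = 5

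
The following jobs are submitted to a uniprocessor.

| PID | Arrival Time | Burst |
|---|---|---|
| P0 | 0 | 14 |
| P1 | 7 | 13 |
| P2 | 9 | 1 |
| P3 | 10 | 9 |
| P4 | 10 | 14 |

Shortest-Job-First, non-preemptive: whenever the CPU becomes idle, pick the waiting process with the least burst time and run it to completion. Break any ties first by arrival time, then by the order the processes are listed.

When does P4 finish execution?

51

Timeline: | P0 0-14 | P2 14-15 | P3 15-24 | P1 24-37 | P4 37-51 |
Completion: P0=14  P1=37  P2=15  P3=24  P4=51
Turnaround (C−A): P0=14  P1=30  P2=6  P3=14  P4=41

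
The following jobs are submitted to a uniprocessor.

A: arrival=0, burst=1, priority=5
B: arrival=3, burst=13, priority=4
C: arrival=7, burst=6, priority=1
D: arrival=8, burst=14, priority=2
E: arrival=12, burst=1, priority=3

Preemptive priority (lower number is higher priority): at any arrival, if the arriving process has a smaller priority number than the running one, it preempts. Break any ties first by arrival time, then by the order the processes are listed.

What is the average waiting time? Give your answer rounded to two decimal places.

8.20

Schedule: | A 0-1 | idle 1-3 | B 3-7 | C 7-13 | D 13-27 | E 27-28 | B 28-37 |
Completion: A=1  B=37  C=13  D=27  E=28
Waiting times: A=0, B=21, C=0, D=5, E=15
Average waiting = (0+21+0+5+15) / 5 = 41/5 = 8.20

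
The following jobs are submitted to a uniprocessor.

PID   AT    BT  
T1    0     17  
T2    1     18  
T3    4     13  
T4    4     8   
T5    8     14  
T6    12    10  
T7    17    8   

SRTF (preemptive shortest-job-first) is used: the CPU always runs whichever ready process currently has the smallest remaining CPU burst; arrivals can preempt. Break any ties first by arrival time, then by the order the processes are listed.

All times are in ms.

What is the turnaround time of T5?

62

Gantt: | T1 0-4 | T4 4-12 | T6 12-22 | T7 22-30 | T1 30-43 | T3 43-56 | T5 56-70 | T2 70-88 |
Completion: T1=43  T2=88  T3=56  T4=12  T5=70  T6=22  T7=30
Turnaround(T5) = completion − arrival = 70 − 8 = 62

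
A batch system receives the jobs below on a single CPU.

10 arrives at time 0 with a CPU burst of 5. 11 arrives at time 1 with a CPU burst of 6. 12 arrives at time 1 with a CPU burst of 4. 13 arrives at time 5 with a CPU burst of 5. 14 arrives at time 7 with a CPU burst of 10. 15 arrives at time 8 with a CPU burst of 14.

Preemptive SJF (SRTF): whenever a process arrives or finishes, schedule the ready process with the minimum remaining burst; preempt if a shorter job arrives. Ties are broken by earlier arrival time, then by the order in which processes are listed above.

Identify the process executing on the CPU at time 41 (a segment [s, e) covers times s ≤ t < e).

Timeline: | 10 0-5 | 12 5-9 | 13 9-14 | 11 14-20 | 14 20-30 | 15 30-44 |
Completion: 10=5  11=20  12=9  13=14  14=30  15=44
Turnaround (C−A): 10=5  11=19  12=8  13=9  14=23  15=36

15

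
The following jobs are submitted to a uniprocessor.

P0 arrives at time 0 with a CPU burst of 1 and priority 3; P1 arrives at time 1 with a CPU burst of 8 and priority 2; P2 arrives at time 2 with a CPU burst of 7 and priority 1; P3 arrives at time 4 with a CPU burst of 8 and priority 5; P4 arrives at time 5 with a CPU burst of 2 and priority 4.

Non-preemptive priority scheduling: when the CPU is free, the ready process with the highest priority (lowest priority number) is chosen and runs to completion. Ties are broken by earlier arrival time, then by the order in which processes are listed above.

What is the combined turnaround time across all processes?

58

Gantt: | P0 0-1 | P1 1-9 | P2 9-16 | P4 16-18 | P3 18-26 |
Completion: P0=1  P1=9  P2=16  P3=26  P4=18
Turnaround (C−A): P0=1  P1=8  P2=14  P3=22  P4=13
Turnaround = completion − arrival: P0=1, P1=8, P2=14, P3=22, P4=13
Total turnaround = 1 + 8 + 14 + 22 + 13 = 58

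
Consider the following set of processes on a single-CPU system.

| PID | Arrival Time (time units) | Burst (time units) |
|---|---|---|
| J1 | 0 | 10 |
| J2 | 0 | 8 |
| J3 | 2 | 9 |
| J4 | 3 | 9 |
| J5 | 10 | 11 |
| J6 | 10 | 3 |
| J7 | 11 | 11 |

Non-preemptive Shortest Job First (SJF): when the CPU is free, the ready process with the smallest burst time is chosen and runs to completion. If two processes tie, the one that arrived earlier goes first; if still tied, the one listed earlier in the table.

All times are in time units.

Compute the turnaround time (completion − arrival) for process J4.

Gantt: | J2 0-8 | J3 8-17 | J6 17-20 | J4 20-29 | J1 29-39 | J5 39-50 | J7 50-61 |
Completion: J1=39  J2=8  J3=17  J4=29  J5=50  J6=20  J7=61
Turnaround (C−A): J1=39  J2=8  J3=15  J4=26  J5=40  J6=10  J7=50
Turnaround(J4) = completion − arrival = 29 − 3 = 26

26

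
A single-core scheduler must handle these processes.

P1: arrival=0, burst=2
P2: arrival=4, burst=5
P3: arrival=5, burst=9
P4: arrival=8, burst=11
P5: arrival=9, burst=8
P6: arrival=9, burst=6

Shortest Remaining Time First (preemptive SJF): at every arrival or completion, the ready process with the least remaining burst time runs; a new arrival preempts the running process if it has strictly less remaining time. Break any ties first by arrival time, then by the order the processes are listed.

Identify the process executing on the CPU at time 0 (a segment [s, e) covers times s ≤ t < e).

P1

Schedule: | P1 0-2 | idle 2-4 | P2 4-9 | P6 9-15 | P5 15-23 | P3 23-32 | P4 32-43 |
Completion: P1=2  P2=9  P3=32  P4=43  P5=23  P6=15
Turnaround (C−A): P1=2  P2=5  P3=27  P4=35  P5=14  P6=6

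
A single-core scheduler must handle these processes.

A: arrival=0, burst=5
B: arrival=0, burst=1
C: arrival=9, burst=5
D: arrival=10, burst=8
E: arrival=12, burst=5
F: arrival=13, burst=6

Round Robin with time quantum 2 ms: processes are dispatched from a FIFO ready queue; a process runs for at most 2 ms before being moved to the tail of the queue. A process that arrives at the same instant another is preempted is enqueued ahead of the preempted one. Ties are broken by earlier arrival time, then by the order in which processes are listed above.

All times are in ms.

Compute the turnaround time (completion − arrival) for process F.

Schedule: | A 0-2 | B 2-3 | A 3-6 | idle 6-9 | C 9-11 | D 11-13 | C 13-15 | E 15-17 | F 17-19 | D 19-21 | C 21-22 | E 22-24 | F 24-26 | D 26-28 | E 28-29 | F 29-31 | D 31-33 |
Completion: A=6  B=3  C=22  D=33  E=29  F=31
Turnaround(F) = completion − arrival = 31 − 13 = 18

18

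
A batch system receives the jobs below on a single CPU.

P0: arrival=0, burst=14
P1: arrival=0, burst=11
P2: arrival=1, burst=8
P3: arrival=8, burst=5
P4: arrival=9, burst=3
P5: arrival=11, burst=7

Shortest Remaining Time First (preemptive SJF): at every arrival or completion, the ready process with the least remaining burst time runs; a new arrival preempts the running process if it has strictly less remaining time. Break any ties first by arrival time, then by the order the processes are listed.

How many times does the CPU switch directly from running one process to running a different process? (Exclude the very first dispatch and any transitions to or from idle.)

Schedule: | P1 0-1 | P2 1-9 | P4 9-12 | P3 12-17 | P5 17-24 | P1 24-34 | P0 34-48 |
Completion: P0=48  P1=34  P2=9  P3=17  P4=12  P5=24
Turnaround (C−A): P0=48  P1=34  P2=8  P3=9  P4=3  P5=13

6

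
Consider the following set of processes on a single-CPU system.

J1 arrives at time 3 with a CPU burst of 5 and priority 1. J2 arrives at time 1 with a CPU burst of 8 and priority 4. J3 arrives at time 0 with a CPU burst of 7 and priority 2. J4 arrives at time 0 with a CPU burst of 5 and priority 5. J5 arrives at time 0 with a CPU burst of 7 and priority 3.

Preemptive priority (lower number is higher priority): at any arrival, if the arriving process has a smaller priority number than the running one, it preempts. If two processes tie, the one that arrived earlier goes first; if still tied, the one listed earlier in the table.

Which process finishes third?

Gantt: | J3 0-3 | J1 3-8 | J3 8-12 | J5 12-19 | J2 19-27 | J4 27-32 |
Completion: J1=8  J2=27  J3=12  J4=32  J5=19
Turnaround (C−A): J1=5  J2=26  J3=12  J4=32  J5=19
Finish order: J1 → J3 → J5 → J2 → J4

J5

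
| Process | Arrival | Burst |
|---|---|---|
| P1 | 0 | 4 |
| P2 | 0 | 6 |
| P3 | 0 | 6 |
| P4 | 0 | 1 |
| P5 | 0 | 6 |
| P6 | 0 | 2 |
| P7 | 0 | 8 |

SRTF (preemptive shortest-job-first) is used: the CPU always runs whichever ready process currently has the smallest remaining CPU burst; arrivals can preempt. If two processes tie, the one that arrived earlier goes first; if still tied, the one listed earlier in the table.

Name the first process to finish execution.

Gantt: | P4 0-1 | P6 1-3 | P1 3-7 | P2 7-13 | P3 13-19 | P5 19-25 | P7 25-33 |
Completion: P1=7  P2=13  P3=19  P4=1  P5=25  P6=3  P7=33
Finish order: P4 → P6 → P1 → P2 → P3 → P5 → P7

P4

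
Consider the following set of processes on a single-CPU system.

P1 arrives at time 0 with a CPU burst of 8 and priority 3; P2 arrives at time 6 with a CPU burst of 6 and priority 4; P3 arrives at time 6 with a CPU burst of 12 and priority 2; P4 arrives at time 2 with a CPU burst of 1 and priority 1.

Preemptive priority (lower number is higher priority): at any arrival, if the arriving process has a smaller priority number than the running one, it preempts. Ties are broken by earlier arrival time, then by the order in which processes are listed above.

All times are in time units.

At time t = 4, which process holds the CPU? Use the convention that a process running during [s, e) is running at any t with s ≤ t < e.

Schedule: | P1 0-2 | P4 2-3 | P1 3-6 | P3 6-18 | P1 18-21 | P2 21-27 |
Completion: P1=21  P2=27  P3=18  P4=3

P1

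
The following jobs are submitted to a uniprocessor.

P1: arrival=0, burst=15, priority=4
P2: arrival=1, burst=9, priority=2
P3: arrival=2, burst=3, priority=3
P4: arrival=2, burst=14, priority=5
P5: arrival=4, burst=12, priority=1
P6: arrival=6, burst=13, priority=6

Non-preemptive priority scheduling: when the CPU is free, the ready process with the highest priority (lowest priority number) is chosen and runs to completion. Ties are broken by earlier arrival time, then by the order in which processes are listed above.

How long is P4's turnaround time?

51

Gantt: | P1 0-15 | P5 15-27 | P2 27-36 | P3 36-39 | P4 39-53 | P6 53-66 |
Completion: P1=15  P2=36  P3=39  P4=53  P5=27  P6=66
Turnaround(P4) = completion − arrival = 53 − 2 = 51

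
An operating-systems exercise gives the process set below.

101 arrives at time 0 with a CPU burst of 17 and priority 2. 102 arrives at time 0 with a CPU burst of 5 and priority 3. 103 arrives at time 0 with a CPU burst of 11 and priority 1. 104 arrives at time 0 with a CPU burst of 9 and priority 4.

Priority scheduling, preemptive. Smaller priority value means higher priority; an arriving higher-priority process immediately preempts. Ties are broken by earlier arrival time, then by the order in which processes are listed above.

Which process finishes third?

102

Schedule: | 103 0-11 | 101 11-28 | 102 28-33 | 104 33-42 |
Completion: 101=28  102=33  103=11  104=42
Finish order: 103 → 101 → 102 → 104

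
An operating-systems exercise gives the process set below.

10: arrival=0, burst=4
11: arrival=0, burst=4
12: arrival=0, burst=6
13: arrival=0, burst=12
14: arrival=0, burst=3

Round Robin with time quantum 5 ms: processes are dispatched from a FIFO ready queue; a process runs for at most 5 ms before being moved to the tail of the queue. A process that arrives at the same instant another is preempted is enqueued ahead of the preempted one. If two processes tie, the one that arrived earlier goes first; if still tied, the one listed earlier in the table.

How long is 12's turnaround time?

22

Timeline: | 10 0-4 | 11 4-8 | 12 8-13 | 13 13-18 | 14 18-21 | 12 21-22 | 13 22-29 |
Completion: 10=4  11=8  12=22  13=29  14=21
Turnaround (C−A): 10=4  11=8  12=22  13=29  14=21
Turnaround(12) = completion − arrival = 22 − 0 = 22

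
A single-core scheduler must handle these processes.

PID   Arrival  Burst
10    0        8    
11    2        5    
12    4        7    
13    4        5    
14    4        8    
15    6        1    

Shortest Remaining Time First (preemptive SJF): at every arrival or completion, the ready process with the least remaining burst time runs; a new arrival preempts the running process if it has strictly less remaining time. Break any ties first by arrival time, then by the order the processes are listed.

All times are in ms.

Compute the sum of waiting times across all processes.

53

Gantt: | 10 0-2 | 11 2-7 | 15 7-8 | 13 8-13 | 10 13-19 | 12 19-26 | 14 26-34 |
Completion: 10=19  11=7  12=26  13=13  14=34  15=8
Waiting = turnaround − burst: 10=11, 11=0, 12=15, 13=4, 14=22, 15=1
Total waiting = 11 + 0 + 15 + 4 + 22 + 1 = 53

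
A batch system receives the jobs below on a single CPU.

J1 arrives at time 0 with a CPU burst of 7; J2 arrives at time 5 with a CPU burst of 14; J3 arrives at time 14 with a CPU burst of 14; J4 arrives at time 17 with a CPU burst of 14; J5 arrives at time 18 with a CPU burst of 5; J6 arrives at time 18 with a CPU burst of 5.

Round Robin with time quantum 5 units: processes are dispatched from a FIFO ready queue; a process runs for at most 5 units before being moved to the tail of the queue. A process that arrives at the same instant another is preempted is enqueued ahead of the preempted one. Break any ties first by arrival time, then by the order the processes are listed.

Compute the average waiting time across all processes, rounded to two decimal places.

Timeline: | J1 0-5 | J2 5-10 | J1 10-12 | J2 12-17 | J3 17-22 | J4 22-27 | J2 27-31 | J5 31-36 | J6 36-41 | J3 41-46 | J4 46-51 | J3 51-55 | J4 55-59 |
Completion: J1=12  J2=31  J3=55  J4=59  J5=36  J6=41
Waiting times: J1=5, J2=12, J3=27, J4=28, J5=13, J6=18
Average waiting = (5+12+27+28+13+18) / 6 = 103/6 = 17.17

17.17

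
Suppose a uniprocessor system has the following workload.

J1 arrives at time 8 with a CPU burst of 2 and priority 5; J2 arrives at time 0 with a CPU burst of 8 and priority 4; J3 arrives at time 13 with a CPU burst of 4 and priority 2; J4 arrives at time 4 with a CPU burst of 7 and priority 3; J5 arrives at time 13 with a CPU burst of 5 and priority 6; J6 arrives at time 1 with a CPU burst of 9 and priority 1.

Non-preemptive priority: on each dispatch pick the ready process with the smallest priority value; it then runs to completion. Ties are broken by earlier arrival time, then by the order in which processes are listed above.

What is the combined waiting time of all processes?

65

Schedule: | J2 0-8 | J6 8-17 | J3 17-21 | J4 21-28 | J1 28-30 | J5 30-35 |
Completion: J1=30  J2=8  J3=21  J4=28  J5=35  J6=17
Turnaround (C−A): J1=22  J2=8  J3=8  J4=24  J5=22  J6=16
Waiting = turnaround − burst: J1=20, J2=0, J3=4, J4=17, J5=17, J6=7
Total waiting = 20 + 0 + 4 + 17 + 17 + 7 = 65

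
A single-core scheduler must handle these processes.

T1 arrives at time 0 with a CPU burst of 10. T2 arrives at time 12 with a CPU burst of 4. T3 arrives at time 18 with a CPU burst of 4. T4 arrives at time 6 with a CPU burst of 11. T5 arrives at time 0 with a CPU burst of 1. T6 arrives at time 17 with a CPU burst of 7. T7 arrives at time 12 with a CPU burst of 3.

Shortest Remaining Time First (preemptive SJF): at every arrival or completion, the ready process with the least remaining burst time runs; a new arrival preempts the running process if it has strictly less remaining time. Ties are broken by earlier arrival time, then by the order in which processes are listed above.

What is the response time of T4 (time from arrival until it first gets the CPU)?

5

Timeline: | T5 0-1 | T1 1-11 | T4 11-12 | T7 12-15 | T2 15-19 | T3 19-23 | T6 23-30 | T4 30-40 |
Completion: T1=11  T2=19  T3=23  T4=40  T5=1  T6=30  T7=15
Turnaround (C−A): T1=11  T2=7  T3=5  T4=34  T5=1  T6=13  T7=3
Response(T4) = first start − arrival = 11 − 6 = 5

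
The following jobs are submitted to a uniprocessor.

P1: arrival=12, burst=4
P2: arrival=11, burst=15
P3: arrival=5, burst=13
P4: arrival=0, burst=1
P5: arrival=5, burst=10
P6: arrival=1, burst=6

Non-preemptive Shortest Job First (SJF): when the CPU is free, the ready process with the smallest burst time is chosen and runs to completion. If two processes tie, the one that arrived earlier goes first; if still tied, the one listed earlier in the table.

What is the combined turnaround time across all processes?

Gantt: | P4 0-1 | P6 1-7 | P5 7-17 | P1 17-21 | P3 21-34 | P2 34-49 |
Completion: P1=21  P2=49  P3=34  P4=1  P5=17  P6=7
Turnaround (C−A): P1=9  P2=38  P3=29  P4=1  P5=12  P6=6
Turnaround = completion − arrival: P1=9, P2=38, P3=29, P4=1, P5=12, P6=6
Total turnaround = 9 + 38 + 29 + 1 + 12 + 6 = 95

95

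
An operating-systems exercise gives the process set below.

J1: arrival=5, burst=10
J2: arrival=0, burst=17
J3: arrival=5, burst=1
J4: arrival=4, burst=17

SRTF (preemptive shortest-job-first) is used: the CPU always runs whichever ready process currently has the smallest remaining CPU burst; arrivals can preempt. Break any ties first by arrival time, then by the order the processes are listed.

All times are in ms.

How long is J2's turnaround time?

28

Gantt: | J2 0-5 | J3 5-6 | J1 6-16 | J2 16-28 | J4 28-45 |
Completion: J1=16  J2=28  J3=6  J4=45
Turnaround(J2) = completion − arrival = 28 − 0 = 28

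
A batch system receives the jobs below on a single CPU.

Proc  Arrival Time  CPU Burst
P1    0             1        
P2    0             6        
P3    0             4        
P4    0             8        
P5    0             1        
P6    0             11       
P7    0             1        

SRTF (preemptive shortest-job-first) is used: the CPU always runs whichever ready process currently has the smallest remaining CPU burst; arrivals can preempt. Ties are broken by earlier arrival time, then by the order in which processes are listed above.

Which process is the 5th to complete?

P2

Timeline: | P1 0-1 | P5 1-2 | P7 2-3 | P3 3-7 | P2 7-13 | P4 13-21 | P6 21-32 |
Completion: P1=1  P2=13  P3=7  P4=21  P5=2  P6=32  P7=3
Finish order: P1 → P5 → P7 → P3 → P2 → P4 → P6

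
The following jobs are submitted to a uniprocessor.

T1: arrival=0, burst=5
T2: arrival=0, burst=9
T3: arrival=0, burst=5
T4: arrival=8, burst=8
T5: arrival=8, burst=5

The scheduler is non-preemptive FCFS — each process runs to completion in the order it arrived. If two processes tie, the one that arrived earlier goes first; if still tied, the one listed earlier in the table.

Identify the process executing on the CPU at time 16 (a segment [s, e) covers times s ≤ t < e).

Gantt: | T1 0-5 | T2 5-14 | T3 14-19 | T4 19-27 | T5 27-32 |
Completion: T1=5  T2=14  T3=19  T4=27  T5=32

T3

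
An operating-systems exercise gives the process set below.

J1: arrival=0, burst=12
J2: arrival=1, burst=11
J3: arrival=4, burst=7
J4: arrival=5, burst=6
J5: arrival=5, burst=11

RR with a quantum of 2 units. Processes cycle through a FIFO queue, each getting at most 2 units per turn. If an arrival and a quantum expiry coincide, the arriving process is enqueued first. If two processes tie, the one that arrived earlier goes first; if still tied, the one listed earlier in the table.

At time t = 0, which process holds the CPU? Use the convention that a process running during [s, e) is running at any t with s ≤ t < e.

J1

Timeline: | J1 0-2 | J2 2-4 | J1 4-6 | J3 6-8 | J2 8-10 | J4 10-12 | J5 12-14 | J1 14-16 | J3 16-18 | J2 18-20 | J4 20-22 | J5 22-24 | J1 24-26 | J3 26-28 | J2 28-30 | J4 30-32 | J5 32-34 | J1 34-36 | J3 36-37 | J2 37-39 | J5 39-41 | J1 41-43 | J2 43-44 | J5 44-47 |
Completion: J1=43  J2=44  J3=37  J4=32  J5=47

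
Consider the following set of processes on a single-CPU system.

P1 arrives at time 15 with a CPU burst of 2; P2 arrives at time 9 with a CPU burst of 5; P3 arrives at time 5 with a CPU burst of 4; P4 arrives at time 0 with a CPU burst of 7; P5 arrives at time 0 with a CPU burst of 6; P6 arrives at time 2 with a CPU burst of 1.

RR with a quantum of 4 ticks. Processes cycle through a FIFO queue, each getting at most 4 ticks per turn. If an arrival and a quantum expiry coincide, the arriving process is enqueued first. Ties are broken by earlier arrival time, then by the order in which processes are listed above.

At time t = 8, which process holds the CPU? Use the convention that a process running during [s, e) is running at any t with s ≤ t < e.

Timeline: | P4 0-4 | P5 4-8 | P6 8-9 | P4 9-12 | P3 12-16 | P5 16-18 | P2 18-22 | P1 22-24 | P2 24-25 |
Completion: P1=24  P2=25  P3=16  P4=12  P5=18  P6=9
Turnaround (C−A): P1=9  P2=16  P3=11  P4=12  P5=18  P6=7

P6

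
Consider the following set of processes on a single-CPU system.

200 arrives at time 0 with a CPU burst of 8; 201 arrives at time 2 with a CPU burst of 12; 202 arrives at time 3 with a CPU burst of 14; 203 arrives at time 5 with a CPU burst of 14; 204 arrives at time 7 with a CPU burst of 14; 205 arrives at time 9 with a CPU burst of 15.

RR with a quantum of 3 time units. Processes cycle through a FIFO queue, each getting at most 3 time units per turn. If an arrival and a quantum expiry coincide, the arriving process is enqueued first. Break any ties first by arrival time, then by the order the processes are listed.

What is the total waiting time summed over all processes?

Timeline: | 200 0-3 | 201 3-6 | 202 6-9 | 200 9-12 | 203 12-15 | 201 15-18 | 204 18-21 | 205 21-24 | 202 24-27 | 200 27-29 | 203 29-32 | 201 32-35 | 204 35-38 | 205 38-41 | 202 41-44 | 203 44-47 | 201 47-50 | 204 50-53 | 205 53-56 | 202 56-59 | 203 59-62 | 204 62-65 | 205 65-68 | 202 68-70 | 203 70-72 | 204 72-74 | 205 74-77 |
Completion: 200=29  201=50  202=70  203=72  204=74  205=77
Turnaround (C−A): 200=29  201=48  202=67  203=67  204=67  205=68
Waiting = turnaround − burst: 200=21, 201=36, 202=53, 203=53, 204=53, 205=53
Total waiting = 21 + 36 + 53 + 53 + 53 + 53 = 269

269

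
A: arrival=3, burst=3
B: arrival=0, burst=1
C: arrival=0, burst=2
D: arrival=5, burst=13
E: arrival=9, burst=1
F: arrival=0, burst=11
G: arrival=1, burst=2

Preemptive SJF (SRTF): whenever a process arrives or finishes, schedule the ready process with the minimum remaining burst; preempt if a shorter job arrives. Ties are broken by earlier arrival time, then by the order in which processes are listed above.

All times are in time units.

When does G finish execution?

5

Gantt: | B 0-1 | C 1-3 | G 3-5 | A 5-8 | F 8-9 | E 9-10 | F 10-20 | D 20-33 |
Completion: A=8  B=1  C=3  D=33  E=10  F=20  G=5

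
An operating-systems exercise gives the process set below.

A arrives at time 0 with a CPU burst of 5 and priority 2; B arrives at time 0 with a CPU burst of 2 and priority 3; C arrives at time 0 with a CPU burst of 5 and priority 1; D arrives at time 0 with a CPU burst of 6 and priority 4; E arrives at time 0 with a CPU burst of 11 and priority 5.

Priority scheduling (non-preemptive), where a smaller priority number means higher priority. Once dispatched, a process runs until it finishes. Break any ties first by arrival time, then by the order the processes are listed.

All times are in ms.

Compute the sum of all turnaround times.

74

Timeline: | C 0-5 | A 5-10 | B 10-12 | D 12-18 | E 18-29 |
Completion: A=10  B=12  C=5  D=18  E=29
Turnaround (C−A): A=10  B=12  C=5  D=18  E=29
Turnaround = completion − arrival: A=10, B=12, C=5, D=18, E=29
Total turnaround = 10 + 12 + 5 + 18 + 29 = 74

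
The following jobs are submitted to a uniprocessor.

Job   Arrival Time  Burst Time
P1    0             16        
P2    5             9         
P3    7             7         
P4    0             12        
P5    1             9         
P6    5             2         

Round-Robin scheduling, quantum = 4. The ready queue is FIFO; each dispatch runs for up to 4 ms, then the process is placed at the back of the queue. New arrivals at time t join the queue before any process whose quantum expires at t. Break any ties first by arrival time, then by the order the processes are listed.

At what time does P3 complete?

45

Schedule: | P1 0-4 | P4 4-8 | P5 8-12 | P1 12-16 | P2 16-20 | P6 20-22 | P3 22-26 | P4 26-30 | P5 30-34 | P1 34-38 | P2 38-42 | P3 42-45 | P4 45-49 | P5 49-50 | P1 50-54 | P2 54-55 |
Completion: P1=54  P2=55  P3=45  P4=49  P5=50  P6=22
Turnaround (C−A): P1=54  P2=50  P3=38  P4=49  P5=49  P6=17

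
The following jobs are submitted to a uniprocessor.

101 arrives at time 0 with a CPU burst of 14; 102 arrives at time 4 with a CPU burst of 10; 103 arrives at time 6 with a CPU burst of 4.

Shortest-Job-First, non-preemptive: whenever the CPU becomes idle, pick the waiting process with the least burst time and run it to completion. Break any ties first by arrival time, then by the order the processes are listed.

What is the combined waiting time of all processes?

Timeline: | 101 0-14 | 103 14-18 | 102 18-28 |
Completion: 101=14  102=28  103=18
Turnaround (C−A): 101=14  102=24  103=12
Waiting = turnaround − burst: 101=0, 102=14, 103=8
Total waiting = 0 + 14 + 8 = 22

22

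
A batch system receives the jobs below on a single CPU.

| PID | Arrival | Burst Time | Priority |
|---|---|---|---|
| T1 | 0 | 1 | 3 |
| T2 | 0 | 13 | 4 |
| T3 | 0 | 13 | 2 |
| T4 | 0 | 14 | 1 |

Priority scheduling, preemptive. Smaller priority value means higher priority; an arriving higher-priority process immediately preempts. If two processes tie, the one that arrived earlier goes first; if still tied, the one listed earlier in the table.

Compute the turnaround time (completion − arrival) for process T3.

27

Timeline: | T4 0-14 | T3 14-27 | T1 27-28 | T2 28-41 |
Completion: T1=28  T2=41  T3=27  T4=14
Turnaround (C−A): T1=28  T2=41  T3=27  T4=14
Turnaround(T3) = completion − arrival = 27 − 0 = 27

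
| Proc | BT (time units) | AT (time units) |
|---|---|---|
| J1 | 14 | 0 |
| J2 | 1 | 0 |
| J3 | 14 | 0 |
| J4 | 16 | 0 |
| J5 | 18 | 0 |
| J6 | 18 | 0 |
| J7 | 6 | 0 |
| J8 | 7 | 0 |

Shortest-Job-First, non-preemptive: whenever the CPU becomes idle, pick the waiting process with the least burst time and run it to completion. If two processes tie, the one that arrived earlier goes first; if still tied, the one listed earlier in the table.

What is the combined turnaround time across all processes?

320

Schedule: | J2 0-1 | J7 1-7 | J8 7-14 | J1 14-28 | J3 28-42 | J4 42-58 | J5 58-76 | J6 76-94 |
Completion: J1=28  J2=1  J3=42  J4=58  J5=76  J6=94  J7=7  J8=14
Turnaround (C−A): J1=28  J2=1  J3=42  J4=58  J5=76  J6=94  J7=7  J8=14
Turnaround = completion − arrival: J1=28, J2=1, J3=42, J4=58, J5=76, J6=94, J7=7, J8=14
Total turnaround = 28 + 1 + 42 + 58 + 76 + 94 + 7 + 14 = 320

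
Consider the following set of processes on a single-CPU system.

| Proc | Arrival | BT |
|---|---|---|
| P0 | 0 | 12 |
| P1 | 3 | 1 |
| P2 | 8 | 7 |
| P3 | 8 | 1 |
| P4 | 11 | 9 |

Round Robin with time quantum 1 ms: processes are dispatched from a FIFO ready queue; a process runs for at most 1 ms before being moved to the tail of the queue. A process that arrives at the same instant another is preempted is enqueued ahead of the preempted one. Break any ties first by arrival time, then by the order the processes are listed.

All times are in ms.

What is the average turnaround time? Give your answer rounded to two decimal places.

12.60

Timeline: | P0 0-3 | P1 3-4 | P0 4-8 | P2 8-9 | P3 9-10 | P0 10-11 | P2 11-12 | P4 12-13 | P0 13-14 | P2 14-15 | P4 15-16 | P0 16-17 | P2 17-18 | P4 18-19 | P0 19-20 | P2 20-21 | P4 21-22 | P0 22-23 | P2 23-24 | P4 24-25 | P2 25-26 | P4 26-30 |
Completion: P0=23  P1=4  P2=26  P3=10  P4=30
Turnaround (C−A): P0=23  P1=1  P2=18  P3=2  P4=19
Turnaround times: P0=23, P1=1, P2=18, P3=2, P4=19
Average turnaround = (23+1+18+2+19) / 5 = 63/5 = 12.60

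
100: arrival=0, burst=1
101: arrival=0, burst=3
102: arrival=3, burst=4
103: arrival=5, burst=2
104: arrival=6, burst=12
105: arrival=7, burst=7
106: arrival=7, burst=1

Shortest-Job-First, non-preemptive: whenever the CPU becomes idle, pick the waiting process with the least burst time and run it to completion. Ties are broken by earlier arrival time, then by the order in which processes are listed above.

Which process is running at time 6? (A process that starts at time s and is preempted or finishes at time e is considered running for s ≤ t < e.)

102

Schedule: | 100 0-1 | 101 1-4 | 102 4-8 | 106 8-9 | 103 9-11 | 105 11-18 | 104 18-30 |
Completion: 100=1  101=4  102=8  103=11  104=30  105=18  106=9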